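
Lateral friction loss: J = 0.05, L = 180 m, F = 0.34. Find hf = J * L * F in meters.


hf = J * L * F = 0.05 * 180 * 0.34 = 3.0600 m

3.0600 m


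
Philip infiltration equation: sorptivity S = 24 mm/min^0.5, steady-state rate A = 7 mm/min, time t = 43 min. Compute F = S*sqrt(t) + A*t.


F = S*sqrt(t) + A*t
F = 24*sqrt(43) + 7*43
F = 24*6.557439 + 301

458.3785 mm


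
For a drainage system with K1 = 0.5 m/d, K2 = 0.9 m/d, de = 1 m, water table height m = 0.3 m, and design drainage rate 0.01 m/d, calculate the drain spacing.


S^2 = 8*K2*de*m/q + 4*K1*m^2/q
S^2 = 8*0.9*1*0.3/0.01 + 4*0.5*0.3^2/0.01
S = sqrt(234.0000)

15.2971 m


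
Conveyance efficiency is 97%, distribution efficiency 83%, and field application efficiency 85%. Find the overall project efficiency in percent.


Ec = 0.97, Eb = 0.83, Ea = 0.85
E = 0.97 * 0.83 * 0.85 * 100 = 68.4335%

68.4335 %


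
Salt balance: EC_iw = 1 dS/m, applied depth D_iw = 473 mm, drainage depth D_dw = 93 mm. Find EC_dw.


EC_dw = EC_iw * D_iw / D_dw
EC_dw = 1 * 473 / 93
EC_dw = 473 / 93

5.0860 dS/m


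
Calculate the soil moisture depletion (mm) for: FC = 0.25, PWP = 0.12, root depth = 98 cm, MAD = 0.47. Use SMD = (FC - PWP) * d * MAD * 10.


SMD = (FC - PWP) * d * MAD * 10
SMD = (0.25 - 0.12) * 98 * 0.47 * 10
SMD = 0.1300 * 98 * 0.47 * 10

59.8780 mm


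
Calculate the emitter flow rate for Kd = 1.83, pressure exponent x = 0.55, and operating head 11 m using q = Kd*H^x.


q = Kd * H^x = 1.83 * 11^0.55 = 1.83 * 3.739091

6.8425 L/h


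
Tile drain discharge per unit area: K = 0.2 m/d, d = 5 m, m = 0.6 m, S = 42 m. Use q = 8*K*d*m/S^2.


q = 8*K*d*m/S^2
q = 8*0.2*5*0.6/42^2
q = 4.8000 / 1764

0.0027 m/d


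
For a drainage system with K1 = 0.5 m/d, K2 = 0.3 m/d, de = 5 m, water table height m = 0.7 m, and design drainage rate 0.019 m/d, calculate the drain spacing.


S^2 = 8*K2*de*m/q + 4*K1*m^2/q
S^2 = 8*0.3*5*0.7/0.019 + 4*0.5*0.7^2/0.019
S = sqrt(493.6842)

22.2190 m


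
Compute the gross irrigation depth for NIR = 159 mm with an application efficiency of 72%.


Ea = 72% = 0.72
GID = NIR / Ea = 159 / 0.72 = 220.8333 mm

220.8333 mm


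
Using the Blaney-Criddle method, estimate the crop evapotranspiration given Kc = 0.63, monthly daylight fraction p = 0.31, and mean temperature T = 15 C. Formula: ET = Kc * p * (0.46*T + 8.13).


ET = Kc * p * (0.46*T + 8.13)
ET = 0.63 * 0.31 * (0.46*15 + 8.13)
ET = 0.63 * 0.31 * 15.0300

2.9354 mm/day


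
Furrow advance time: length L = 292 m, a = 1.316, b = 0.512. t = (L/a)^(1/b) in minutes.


t = (L/a)^(1/b)
t = (292/1.316)^(1/0.512)
t = 221.884498^(1/0.512)

38218.9913 min


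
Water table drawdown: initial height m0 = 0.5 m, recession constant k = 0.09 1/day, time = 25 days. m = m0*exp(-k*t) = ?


m = m0 * exp(-k*t)
m = 0.5 * exp(-0.09 * 25)
m = 0.5 * exp(-2.2500)

0.0527 m


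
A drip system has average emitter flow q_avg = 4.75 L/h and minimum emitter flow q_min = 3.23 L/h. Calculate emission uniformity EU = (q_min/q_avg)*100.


EU = (q_min/q_avg)*100 = (3.23/4.75)*100 = 68.0000%

68.0000 %


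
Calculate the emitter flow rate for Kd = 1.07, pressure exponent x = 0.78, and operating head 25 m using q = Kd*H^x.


q = Kd * H^x = 1.07 * 25^0.78 = 1.07 * 12.313832

13.1758 L/h


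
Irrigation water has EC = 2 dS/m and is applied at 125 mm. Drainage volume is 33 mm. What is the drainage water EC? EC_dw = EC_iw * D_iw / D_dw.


EC_dw = EC_iw * D_iw / D_dw
EC_dw = 2 * 125 / 33
EC_dw = 250 / 33

7.5758 dS/m


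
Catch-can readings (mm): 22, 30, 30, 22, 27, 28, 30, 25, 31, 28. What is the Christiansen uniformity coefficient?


mean = 27.300000 mm
MAD = 2.640000 mm
CU = (1 - 2.640000/27.300000)*100

90.3297 %


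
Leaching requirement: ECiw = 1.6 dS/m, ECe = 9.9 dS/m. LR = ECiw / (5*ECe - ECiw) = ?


LR = ECiw / (5*ECe - ECiw)
LR = 1.6 / (5*9.9 - 1.6)
LR = 1.6 / 47.9000

0.0334


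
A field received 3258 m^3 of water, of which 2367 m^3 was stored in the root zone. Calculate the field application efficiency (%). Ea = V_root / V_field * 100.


Ea = V_root / V_field * 100 = 2367 / 3258 * 100 = 72.6519%

72.6519 %


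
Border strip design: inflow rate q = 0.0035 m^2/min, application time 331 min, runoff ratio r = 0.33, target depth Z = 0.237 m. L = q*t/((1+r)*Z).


L = q*t/((1+r)*Z)
L = 0.0035*331/((1+0.33)*0.237)
L = 1.1585/0.31521

3.6753 m


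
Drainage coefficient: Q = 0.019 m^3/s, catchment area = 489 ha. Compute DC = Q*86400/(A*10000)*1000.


DC = Q * 86400 / (A * 10000) * 1000
DC = 0.019 * 86400 / (489 * 10000) * 1000
DC = 1641600.0000 / 4890000

0.3357 mm/day


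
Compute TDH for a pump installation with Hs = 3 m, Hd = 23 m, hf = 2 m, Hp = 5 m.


TDH = Hs + Hd + hf + Hp = 3 + 23 + 2 + 5 = 33

33 m


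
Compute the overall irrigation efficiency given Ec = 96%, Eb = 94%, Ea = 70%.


Ec = 0.96, Eb = 0.94, Ea = 0.7
E = 0.96 * 0.94 * 0.7 * 100 = 63.1680%

63.1680 %


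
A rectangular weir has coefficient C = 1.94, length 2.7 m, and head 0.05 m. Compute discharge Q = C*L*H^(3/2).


Q = C * L * H^(3/2) = 1.94 * 2.7 * 0.05^1.5 = 1.94 * 2.7 * 0.011180

0.0586 m^3/s


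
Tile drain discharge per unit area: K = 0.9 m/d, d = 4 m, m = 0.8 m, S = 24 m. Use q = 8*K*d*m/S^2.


q = 8*K*d*m/S^2
q = 8*0.9*4*0.8/24^2
q = 23.0400 / 576

0.0400 m/d


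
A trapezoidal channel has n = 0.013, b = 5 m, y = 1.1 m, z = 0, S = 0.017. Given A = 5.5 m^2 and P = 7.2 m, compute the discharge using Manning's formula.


R = A/P = 5.5/7.2 = 0.763889
Q = (1/0.013) * 5.5 * 0.763889^(2/3) * 0.017^0.5

46.0961 m^3/s


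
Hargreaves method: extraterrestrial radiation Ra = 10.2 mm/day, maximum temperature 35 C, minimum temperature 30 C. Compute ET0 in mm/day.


Tmean = (Tmax + Tmin)/2 = (35 + 30)/2 = 32.5
ET0 = 0.0023 * 10.2 * (32.5 + 17.8) * sqrt(35 - 30)
ET0 = 0.0023 * 10.2 * 50.3 * 2.236068

2.6386 mm/day


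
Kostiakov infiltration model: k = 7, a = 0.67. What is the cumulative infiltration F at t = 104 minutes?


F = k * t^a = 7 * 104^0.67
F = 7 * 22.460134

157.2209 mm


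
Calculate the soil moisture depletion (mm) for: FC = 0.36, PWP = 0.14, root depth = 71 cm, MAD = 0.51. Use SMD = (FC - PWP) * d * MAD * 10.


SMD = (FC - PWP) * d * MAD * 10
SMD = (0.36 - 0.14) * 71 * 0.51 * 10
SMD = 0.2200 * 71 * 0.51 * 10

79.6620 mm


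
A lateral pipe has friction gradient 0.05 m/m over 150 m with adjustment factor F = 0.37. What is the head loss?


hf = J * L * F = 0.05 * 150 * 0.37 = 2.7750 m

2.7750 m


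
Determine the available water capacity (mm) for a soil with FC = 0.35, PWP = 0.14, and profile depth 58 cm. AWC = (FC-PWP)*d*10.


AWC = (FC - PWP) * d * 10
AWC = (0.35 - 0.14) * 58 * 10
AWC = 0.2100 * 58 * 10

121.8000 mm


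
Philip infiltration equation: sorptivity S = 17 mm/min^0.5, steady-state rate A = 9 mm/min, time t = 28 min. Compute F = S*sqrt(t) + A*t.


F = S*sqrt(t) + A*t
F = 17*sqrt(28) + 9*28
F = 17*5.291503 + 252

341.9556 mm


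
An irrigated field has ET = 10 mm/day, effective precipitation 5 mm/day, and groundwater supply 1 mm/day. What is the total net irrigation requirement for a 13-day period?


Daily deficit = ET - Pe - GW = 10 - 5 - 1 = 4 mm/day
NIR = 4 * 13 = 52 mm

52.0000 mm


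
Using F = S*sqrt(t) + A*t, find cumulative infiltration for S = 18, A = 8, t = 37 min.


F = S*sqrt(t) + A*t
F = 18*sqrt(37) + 8*37
F = 18*6.082763 + 296

405.4897 mm


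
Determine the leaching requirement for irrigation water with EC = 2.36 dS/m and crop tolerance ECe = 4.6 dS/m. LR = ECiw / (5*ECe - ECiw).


LR = ECiw / (5*ECe - ECiw)
LR = 2.36 / (5*4.6 - 2.36)
LR = 2.36 / 20.6400

0.1143


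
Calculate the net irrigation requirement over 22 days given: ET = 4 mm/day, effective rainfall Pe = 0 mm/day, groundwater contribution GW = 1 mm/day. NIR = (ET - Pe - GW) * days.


Daily deficit = ET - Pe - GW = 4 - 0 - 1 = 3 mm/day
NIR = 3 * 22 = 66 mm

66.0000 mm


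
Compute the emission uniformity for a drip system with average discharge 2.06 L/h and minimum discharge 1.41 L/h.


EU = (q_min/q_avg)*100 = (1.41/2.06)*100 = 68.4466%

68.4466 %


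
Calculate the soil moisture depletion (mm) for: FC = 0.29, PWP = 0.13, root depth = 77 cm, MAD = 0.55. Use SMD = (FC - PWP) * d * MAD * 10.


SMD = (FC - PWP) * d * MAD * 10
SMD = (0.29 - 0.13) * 77 * 0.55 * 10
SMD = 0.1600 * 77 * 0.55 * 10

67.7600 mm


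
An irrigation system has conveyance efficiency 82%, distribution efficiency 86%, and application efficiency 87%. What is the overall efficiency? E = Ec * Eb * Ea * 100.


Ec = 0.82, Eb = 0.86, Ea = 0.87
E = 0.82 * 0.86 * 0.87 * 100 = 61.3524%

61.3524 %


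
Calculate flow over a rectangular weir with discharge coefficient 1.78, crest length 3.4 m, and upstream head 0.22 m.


Q = C * L * H^(3/2) = 1.78 * 3.4 * 0.22^1.5 = 1.78 * 3.4 * 0.103189

0.6245 m^3/s


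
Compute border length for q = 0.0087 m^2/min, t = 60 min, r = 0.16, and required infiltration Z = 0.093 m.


L = q*t/((1+r)*Z)
L = 0.0087*60/((1+0.16)*0.093)
L = 0.522/0.10788

4.8387 m


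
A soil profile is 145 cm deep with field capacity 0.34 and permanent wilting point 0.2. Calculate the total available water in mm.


AWC = (FC - PWP) * d * 10
AWC = (0.34 - 0.2) * 145 * 10
AWC = 0.1400 * 145 * 10

203.0000 mm


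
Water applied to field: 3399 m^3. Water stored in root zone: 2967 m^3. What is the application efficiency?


Ea = V_root / V_field * 100 = 2967 / 3399 * 100 = 87.2904%

87.2904 %


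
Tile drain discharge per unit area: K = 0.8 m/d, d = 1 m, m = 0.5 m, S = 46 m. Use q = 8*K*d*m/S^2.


q = 8*K*d*m/S^2
q = 8*0.8*1*0.5/46^2
q = 3.2000 / 2116

0.0015 m/d


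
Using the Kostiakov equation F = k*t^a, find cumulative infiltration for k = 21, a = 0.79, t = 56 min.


F = k * t^a = 21 * 56^0.79
F = 21 * 24.047423

504.9959 mm


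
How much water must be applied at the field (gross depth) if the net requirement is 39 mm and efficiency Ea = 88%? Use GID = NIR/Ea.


Ea = 88% = 0.88
GID = NIR / Ea = 39 / 0.88 = 44.3182 mm

44.3182 mm


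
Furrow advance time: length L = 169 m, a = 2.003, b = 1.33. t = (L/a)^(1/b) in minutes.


t = (L/a)^(1/b)
t = (169/2.003)^(1/1.33)
t = 84.373440^(1/1.33)

28.0721 min


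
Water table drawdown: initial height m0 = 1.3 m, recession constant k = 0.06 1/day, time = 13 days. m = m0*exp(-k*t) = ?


m = m0 * exp(-k*t)
m = 1.3 * exp(-0.06 * 13)
m = 1.3 * exp(-0.7800)

0.5959 m


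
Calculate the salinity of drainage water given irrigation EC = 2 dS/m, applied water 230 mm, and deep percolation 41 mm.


EC_dw = EC_iw * D_iw / D_dw
EC_dw = 2 * 230 / 41
EC_dw = 460 / 41

11.2195 dS/m


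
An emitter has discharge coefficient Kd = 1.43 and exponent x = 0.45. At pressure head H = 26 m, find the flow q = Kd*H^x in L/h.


q = Kd * H^x = 1.43 * 26^0.45 = 1.43 * 4.332494

6.1955 L/h


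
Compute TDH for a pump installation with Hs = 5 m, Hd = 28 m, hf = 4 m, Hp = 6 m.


TDH = Hs + Hd + hf + Hp = 5 + 28 + 4 + 6 = 43

43 m


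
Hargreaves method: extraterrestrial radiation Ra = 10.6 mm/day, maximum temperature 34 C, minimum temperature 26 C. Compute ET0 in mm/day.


Tmean = (Tmax + Tmin)/2 = (34 + 26)/2 = 30.0
ET0 = 0.0023 * 10.6 * (30.0 + 17.8) * sqrt(34 - 26)
ET0 = 0.0023 * 10.6 * 47.8 * 2.828427

3.2961 mm/day


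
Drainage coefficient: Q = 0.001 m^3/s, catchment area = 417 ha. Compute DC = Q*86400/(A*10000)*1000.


DC = Q * 86400 / (A * 10000) * 1000
DC = 0.001 * 86400 / (417 * 10000) * 1000
DC = 86400.0000 / 4170000

0.0207 mm/day


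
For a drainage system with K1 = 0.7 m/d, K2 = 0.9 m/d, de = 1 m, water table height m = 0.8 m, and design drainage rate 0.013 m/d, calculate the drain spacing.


S^2 = 8*K2*de*m/q + 4*K1*m^2/q
S^2 = 8*0.9*1*0.8/0.013 + 4*0.7*0.8^2/0.013
S = sqrt(580.9231)

24.1023 m


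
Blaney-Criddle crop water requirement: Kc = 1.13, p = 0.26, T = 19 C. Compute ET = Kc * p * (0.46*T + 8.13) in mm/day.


ET = Kc * p * (0.46*T + 8.13)
ET = 1.13 * 0.26 * (0.46*19 + 8.13)
ET = 1.13 * 0.26 * 16.8700

4.9564 mm/day


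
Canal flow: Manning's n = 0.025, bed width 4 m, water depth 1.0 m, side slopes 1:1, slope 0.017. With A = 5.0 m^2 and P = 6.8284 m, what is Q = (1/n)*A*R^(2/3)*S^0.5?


R = A/P = 5.0/6.8284 = 0.732236
Q = (1/0.025) * 5.0 * 0.732236^(2/3) * 0.017^0.5

21.1847 m^3/s


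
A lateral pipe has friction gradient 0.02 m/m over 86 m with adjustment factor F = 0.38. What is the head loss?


hf = J * L * F = 0.02 * 86 * 0.38 = 0.6536 m

0.6536 m


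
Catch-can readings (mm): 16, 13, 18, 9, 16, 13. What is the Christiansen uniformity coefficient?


mean = 14.166667 mm
MAD = 2.500000 mm
CU = (1 - 2.500000/14.166667)*100

82.3529 %


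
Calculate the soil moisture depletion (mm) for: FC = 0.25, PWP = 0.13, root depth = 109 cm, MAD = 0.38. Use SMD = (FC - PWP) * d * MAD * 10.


SMD = (FC - PWP) * d * MAD * 10
SMD = (0.25 - 0.13) * 109 * 0.38 * 10
SMD = 0.1200 * 109 * 0.38 * 10

49.7040 mm


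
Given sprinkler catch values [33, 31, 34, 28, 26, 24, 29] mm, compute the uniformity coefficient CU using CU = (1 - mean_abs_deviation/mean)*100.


mean = 29.285714 mm
MAD = 2.897959 mm
CU = (1 - 2.897959/29.285714)*100

90.1045 %


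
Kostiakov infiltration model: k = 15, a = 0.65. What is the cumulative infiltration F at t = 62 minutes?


F = k * t^a = 15 * 62^0.65
F = 15 * 14.623610

219.3542 mm


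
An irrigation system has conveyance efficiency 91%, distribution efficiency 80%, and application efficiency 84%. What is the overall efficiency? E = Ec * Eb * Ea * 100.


Ec = 0.91, Eb = 0.8, Ea = 0.84
E = 0.91 * 0.8 * 0.84 * 100 = 61.1520%

61.1520 %


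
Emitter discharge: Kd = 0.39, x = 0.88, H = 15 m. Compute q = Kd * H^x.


q = Kd * H^x = 0.39 * 15^0.88 = 0.39 * 10.838279

4.2269 L/h


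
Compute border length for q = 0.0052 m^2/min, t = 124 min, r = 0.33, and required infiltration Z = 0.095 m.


L = q*t/((1+r)*Z)
L = 0.0052*124/((1+0.33)*0.095)
L = 0.6448/0.12635

5.1033 m


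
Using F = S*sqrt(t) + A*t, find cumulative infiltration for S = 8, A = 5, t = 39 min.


F = S*sqrt(t) + A*t
F = 8*sqrt(39) + 5*39
F = 8*6.244998 + 195

244.9600 mm


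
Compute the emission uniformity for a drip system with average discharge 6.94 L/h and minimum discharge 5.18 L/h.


EU = (q_min/q_avg)*100 = (5.18/6.94)*100 = 74.6398%

74.6398 %


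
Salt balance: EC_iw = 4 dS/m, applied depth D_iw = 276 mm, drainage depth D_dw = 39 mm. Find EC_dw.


EC_dw = EC_iw * D_iw / D_dw
EC_dw = 4 * 276 / 39
EC_dw = 1104 / 39

28.3077 dS/m


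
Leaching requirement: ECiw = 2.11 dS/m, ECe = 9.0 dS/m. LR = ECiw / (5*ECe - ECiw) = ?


LR = ECiw / (5*ECe - ECiw)
LR = 2.11 / (5*9.0 - 2.11)
LR = 2.11 / 42.8900

0.0492


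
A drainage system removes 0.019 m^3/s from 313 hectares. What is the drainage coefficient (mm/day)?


DC = Q * 86400 / (A * 10000) * 1000
DC = 0.019 * 86400 / (313 * 10000) * 1000
DC = 1641600.0000 / 3130000

0.5245 mm/day


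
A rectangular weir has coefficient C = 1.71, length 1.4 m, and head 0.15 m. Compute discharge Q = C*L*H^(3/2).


Q = C * L * H^(3/2) = 1.71 * 1.4 * 0.15^1.5 = 1.71 * 1.4 * 0.058095

0.1391 m^3/s


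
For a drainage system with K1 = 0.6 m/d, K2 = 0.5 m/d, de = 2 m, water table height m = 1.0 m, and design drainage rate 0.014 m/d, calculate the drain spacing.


S^2 = 8*K2*de*m/q + 4*K1*m^2/q
S^2 = 8*0.5*2*1.0/0.014 + 4*0.6*1.0^2/0.014
S = sqrt(742.8571)

27.2554 m


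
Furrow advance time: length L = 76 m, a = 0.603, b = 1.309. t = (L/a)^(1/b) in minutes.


t = (L/a)^(1/b)
t = (76/0.603)^(1/1.309)
t = 126.036484^(1/1.309)

40.2399 min


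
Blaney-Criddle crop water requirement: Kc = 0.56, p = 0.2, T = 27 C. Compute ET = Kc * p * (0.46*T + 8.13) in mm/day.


ET = Kc * p * (0.46*T + 8.13)
ET = 0.56 * 0.2 * (0.46*27 + 8.13)
ET = 0.56 * 0.2 * 20.5500

2.3016 mm/day


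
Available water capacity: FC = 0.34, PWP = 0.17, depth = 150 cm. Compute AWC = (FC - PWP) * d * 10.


AWC = (FC - PWP) * d * 10
AWC = (0.34 - 0.17) * 150 * 10
AWC = 0.1700 * 150 * 10

255.0000 mm


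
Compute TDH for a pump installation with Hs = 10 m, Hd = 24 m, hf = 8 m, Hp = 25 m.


TDH = Hs + Hd + hf + Hp = 10 + 24 + 8 + 25 = 67

67 m


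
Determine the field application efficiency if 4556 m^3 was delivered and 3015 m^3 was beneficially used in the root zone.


Ea = V_root / V_field * 100 = 3015 / 4556 * 100 = 66.1765%

66.1765 %


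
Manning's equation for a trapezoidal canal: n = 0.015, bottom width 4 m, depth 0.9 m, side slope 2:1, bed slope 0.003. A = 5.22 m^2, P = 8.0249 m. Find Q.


R = A/P = 5.22/8.0249 = 0.650475
Q = (1/0.015) * 5.22 * 0.650475^(2/3) * 0.003^0.5

14.3096 m^3/s


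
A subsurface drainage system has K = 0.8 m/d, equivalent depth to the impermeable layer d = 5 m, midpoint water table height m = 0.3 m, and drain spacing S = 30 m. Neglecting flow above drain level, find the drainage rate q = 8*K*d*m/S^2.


q = 8*K*d*m/S^2
q = 8*0.8*5*0.3/30^2
q = 9.6000 / 900

0.0107 m/d


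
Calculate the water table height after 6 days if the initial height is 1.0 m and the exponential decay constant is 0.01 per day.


m = m0 * exp(-k*t)
m = 1.0 * exp(-0.01 * 6)
m = 1.0 * exp(-0.0600)

0.9418 m


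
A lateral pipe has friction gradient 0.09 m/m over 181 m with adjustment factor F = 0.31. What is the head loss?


hf = J * L * F = 0.09 * 181 * 0.31 = 5.0499 m

5.0499 m


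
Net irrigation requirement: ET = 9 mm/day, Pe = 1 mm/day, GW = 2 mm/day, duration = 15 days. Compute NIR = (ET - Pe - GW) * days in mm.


Daily deficit = ET - Pe - GW = 9 - 1 - 2 = 6 mm/day
NIR = 6 * 15 = 90 mm

90.0000 mm


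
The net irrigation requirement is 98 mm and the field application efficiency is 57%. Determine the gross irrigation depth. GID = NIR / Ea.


Ea = 57% = 0.57
GID = NIR / Ea = 98 / 0.57 = 171.9298 mm

171.9298 mm


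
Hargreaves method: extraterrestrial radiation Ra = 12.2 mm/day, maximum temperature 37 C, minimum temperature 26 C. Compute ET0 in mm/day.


Tmean = (Tmax + Tmin)/2 = (37 + 26)/2 = 31.5
ET0 = 0.0023 * 12.2 * (31.5 + 17.8) * sqrt(37 - 26)
ET0 = 0.0023 * 12.2 * 49.3 * 3.316625

4.5881 mm/day


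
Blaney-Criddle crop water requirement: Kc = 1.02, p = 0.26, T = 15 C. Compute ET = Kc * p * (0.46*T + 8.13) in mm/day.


ET = Kc * p * (0.46*T + 8.13)
ET = 1.02 * 0.26 * (0.46*15 + 8.13)
ET = 1.02 * 0.26 * 15.0300

3.9860 mm/day


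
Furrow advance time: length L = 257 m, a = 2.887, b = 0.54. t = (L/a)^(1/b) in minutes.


t = (L/a)^(1/b)
t = (257/2.887)^(1/0.54)
t = 89.019744^(1/0.54)

4075.3029 min


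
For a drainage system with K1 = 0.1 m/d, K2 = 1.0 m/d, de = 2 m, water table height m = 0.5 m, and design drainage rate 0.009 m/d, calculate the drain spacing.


S^2 = 8*K2*de*m/q + 4*K1*m^2/q
S^2 = 8*1.0*2*0.5/0.009 + 4*0.1*0.5^2/0.009
S = sqrt(900.0000)

30.0000 m


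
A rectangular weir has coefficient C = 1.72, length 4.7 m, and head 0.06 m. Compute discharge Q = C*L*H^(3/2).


Q = C * L * H^(3/2) = 1.72 * 4.7 * 0.06^1.5 = 1.72 * 4.7 * 0.014697

0.1188 m^3/s


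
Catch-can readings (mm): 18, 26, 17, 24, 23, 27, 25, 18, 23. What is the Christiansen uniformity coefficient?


mean = 22.333333 mm
MAD = 3.111111 mm
CU = (1 - 3.111111/22.333333)*100

86.0697 %


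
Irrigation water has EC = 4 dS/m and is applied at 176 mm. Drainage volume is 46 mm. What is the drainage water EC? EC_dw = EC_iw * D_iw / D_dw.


EC_dw = EC_iw * D_iw / D_dw
EC_dw = 4 * 176 / 46
EC_dw = 704 / 46

15.3043 dS/m


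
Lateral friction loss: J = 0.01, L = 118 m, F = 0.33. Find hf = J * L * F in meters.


hf = J * L * F = 0.01 * 118 * 0.33 = 0.3894 m

0.3894 m


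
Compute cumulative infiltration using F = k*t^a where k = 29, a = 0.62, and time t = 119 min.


F = k * t^a = 29 * 119^0.62
F = 29 * 19.357048

561.3544 mm


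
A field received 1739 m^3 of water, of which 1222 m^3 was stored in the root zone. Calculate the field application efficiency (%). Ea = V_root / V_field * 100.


Ea = V_root / V_field * 100 = 1222 / 1739 * 100 = 70.2703%

70.2703 %


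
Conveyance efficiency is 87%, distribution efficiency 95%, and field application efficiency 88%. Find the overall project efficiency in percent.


Ec = 0.87, Eb = 0.95, Ea = 0.88
E = 0.87 * 0.95 * 0.88 * 100 = 72.7320%

72.7320 %


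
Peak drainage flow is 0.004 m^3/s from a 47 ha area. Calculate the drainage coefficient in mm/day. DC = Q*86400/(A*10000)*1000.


DC = Q * 86400 / (A * 10000) * 1000
DC = 0.004 * 86400 / (47 * 10000) * 1000
DC = 345600.0000 / 470000

0.7353 mm/day


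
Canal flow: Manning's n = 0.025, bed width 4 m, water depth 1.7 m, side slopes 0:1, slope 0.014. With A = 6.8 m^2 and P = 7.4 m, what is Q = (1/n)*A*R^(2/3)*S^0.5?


R = A/P = 6.8/7.4 = 0.918919
Q = (1/0.025) * 6.8 * 0.918919^(2/3) * 0.014^0.5

30.4194 m^3/s


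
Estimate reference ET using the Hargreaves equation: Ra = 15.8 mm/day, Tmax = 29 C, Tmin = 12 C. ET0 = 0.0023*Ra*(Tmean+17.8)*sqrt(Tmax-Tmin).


Tmean = (Tmax + Tmin)/2 = (29 + 12)/2 = 20.5
ET0 = 0.0023 * 15.8 * (20.5 + 17.8) * sqrt(29 - 12)
ET0 = 0.0023 * 15.8 * 38.3 * 4.123106

5.7386 mm/day


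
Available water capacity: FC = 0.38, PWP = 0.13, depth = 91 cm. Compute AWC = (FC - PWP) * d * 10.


AWC = (FC - PWP) * d * 10
AWC = (0.38 - 0.13) * 91 * 10
AWC = 0.2500 * 91 * 10

227.5000 mm


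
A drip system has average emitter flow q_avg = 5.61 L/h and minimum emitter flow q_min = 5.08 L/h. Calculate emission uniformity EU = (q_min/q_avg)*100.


EU = (q_min/q_avg)*100 = (5.08/5.61)*100 = 90.5526%

90.5526 %


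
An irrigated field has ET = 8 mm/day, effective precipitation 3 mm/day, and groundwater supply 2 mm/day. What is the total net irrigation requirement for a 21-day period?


Daily deficit = ET - Pe - GW = 8 - 3 - 2 = 3 mm/day
NIR = 3 * 21 = 63 mm

63.0000 mm


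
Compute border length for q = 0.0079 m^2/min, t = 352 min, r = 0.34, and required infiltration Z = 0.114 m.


L = q*t/((1+r)*Z)
L = 0.0079*352/((1+0.34)*0.114)
L = 2.7808/0.15276

18.2037 m


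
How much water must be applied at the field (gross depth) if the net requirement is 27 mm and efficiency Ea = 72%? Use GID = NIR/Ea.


Ea = 72% = 0.72
GID = NIR / Ea = 27 / 0.72 = 37.5000 mm

37.5000 mm


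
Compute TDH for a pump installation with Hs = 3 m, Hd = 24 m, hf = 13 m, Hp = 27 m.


TDH = Hs + Hd + hf + Hp = 3 + 24 + 13 + 27 = 67

67 m


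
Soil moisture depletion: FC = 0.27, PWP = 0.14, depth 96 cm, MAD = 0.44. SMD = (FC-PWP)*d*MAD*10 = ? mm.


SMD = (FC - PWP) * d * MAD * 10
SMD = (0.27 - 0.14) * 96 * 0.44 * 10
SMD = 0.1300 * 96 * 0.44 * 10

54.9120 mm


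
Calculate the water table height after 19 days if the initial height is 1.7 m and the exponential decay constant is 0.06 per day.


m = m0 * exp(-k*t)
m = 1.7 * exp(-0.06 * 19)
m = 1.7 * exp(-1.1400)

0.5437 m


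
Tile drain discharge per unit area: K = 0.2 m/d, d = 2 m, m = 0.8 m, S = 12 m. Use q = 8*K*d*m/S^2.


q = 8*K*d*m/S^2
q = 8*0.2*2*0.8/12^2
q = 2.5600 / 144

0.0178 m/d


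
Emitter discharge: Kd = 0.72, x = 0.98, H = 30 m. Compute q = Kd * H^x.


q = Kd * H^x = 0.72 * 30^0.98 = 0.72 * 28.027143

20.1795 L/h


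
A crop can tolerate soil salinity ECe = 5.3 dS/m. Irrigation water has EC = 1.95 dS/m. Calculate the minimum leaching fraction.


LR = ECiw / (5*ECe - ECiw)
LR = 1.95 / (5*5.3 - 1.95)
LR = 1.95 / 24.5500

0.0794


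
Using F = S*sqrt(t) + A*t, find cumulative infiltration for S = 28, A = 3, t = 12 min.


F = S*sqrt(t) + A*t
F = 28*sqrt(12) + 3*12
F = 28*3.464102 + 36

132.9949 mm


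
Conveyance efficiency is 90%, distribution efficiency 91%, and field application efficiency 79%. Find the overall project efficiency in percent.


Ec = 0.9, Eb = 0.91, Ea = 0.79
E = 0.9 * 0.91 * 0.79 * 100 = 64.7010%

64.7010 %


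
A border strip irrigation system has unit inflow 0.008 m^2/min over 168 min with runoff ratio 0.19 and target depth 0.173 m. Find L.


L = q*t/((1+r)*Z)
L = 0.008*168/((1+0.19)*0.173)
L = 1.344/0.20587

6.5284 m


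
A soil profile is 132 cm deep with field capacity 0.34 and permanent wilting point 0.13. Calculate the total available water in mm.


AWC = (FC - PWP) * d * 10
AWC = (0.34 - 0.13) * 132 * 10
AWC = 0.2100 * 132 * 10

277.2000 mm


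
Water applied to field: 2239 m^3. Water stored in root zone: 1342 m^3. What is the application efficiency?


Ea = V_root / V_field * 100 = 1342 / 2239 * 100 = 59.9375%

59.9375 %


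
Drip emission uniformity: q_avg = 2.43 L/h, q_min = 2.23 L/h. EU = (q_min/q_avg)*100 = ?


EU = (q_min/q_avg)*100 = (2.23/2.43)*100 = 91.7695%

91.7695 %


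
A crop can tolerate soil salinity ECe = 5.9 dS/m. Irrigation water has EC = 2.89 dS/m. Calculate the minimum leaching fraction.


LR = ECiw / (5*ECe - ECiw)
LR = 2.89 / (5*5.9 - 2.89)
LR = 2.89 / 26.6100

0.1086


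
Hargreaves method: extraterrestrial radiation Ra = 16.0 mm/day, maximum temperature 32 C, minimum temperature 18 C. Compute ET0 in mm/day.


Tmean = (Tmax + Tmin)/2 = (32 + 18)/2 = 25.0
ET0 = 0.0023 * 16.0 * (25.0 + 17.8) * sqrt(32 - 18)
ET0 = 0.0023 * 16.0 * 42.8 * 3.741657

5.8933 mm/day


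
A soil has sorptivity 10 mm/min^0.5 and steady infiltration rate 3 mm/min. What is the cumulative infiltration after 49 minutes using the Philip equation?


F = S*sqrt(t) + A*t
F = 10*sqrt(49) + 3*49
F = 10*7.000000 + 147

217.0000 mm


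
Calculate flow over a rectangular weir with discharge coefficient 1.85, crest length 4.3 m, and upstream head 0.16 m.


Q = C * L * H^(3/2) = 1.85 * 4.3 * 0.16^1.5 = 1.85 * 4.3 * 0.064000

0.5091 m^3/s


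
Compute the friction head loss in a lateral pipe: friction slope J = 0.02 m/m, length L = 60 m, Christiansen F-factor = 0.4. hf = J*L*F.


hf = J * L * F = 0.02 * 60 * 0.4 = 0.4800 m

0.4800 m


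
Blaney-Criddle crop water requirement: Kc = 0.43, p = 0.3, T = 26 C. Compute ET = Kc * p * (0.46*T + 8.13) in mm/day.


ET = Kc * p * (0.46*T + 8.13)
ET = 0.43 * 0.3 * (0.46*26 + 8.13)
ET = 0.43 * 0.3 * 20.0900

2.5916 mm/day


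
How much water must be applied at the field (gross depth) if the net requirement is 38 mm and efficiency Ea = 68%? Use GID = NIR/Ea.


Ea = 68% = 0.68
GID = NIR / Ea = 38 / 0.68 = 55.8824 mm

55.8824 mm


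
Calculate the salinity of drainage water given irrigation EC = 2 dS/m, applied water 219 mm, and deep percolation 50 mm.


EC_dw = EC_iw * D_iw / D_dw
EC_dw = 2 * 219 / 50
EC_dw = 438 / 50

8.7600 dS/m


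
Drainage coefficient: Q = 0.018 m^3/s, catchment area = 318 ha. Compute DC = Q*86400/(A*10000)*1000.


DC = Q * 86400 / (A * 10000) * 1000
DC = 0.018 * 86400 / (318 * 10000) * 1000
DC = 1555200.0000 / 3180000

0.4891 mm/day


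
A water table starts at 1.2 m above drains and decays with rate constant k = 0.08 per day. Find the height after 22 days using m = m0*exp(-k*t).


m = m0 * exp(-k*t)
m = 1.2 * exp(-0.08 * 22)
m = 1.2 * exp(-1.7600)

0.2065 m


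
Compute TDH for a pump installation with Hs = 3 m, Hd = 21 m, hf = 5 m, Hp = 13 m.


TDH = Hs + Hd + hf + Hp = 3 + 21 + 5 + 13 = 42

42 m


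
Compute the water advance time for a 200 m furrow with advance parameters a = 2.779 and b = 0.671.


t = (L/a)^(1/b)
t = (200/2.779)^(1/0.671)
t = 71.968334^(1/0.671)

585.7631 min


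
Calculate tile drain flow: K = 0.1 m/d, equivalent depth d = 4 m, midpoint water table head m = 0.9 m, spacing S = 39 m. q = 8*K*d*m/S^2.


q = 8*K*d*m/S^2
q = 8*0.1*4*0.9/39^2
q = 2.8800 / 1521

0.0019 m/d


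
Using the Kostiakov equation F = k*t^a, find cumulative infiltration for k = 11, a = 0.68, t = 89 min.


F = k * t^a = 11 * 89^0.68
F = 11 * 21.163389

232.7973 mm


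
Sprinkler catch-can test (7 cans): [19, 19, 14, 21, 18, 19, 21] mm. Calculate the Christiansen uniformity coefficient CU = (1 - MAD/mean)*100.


mean = 18.714286 mm
MAD = 1.551020 mm
CU = (1 - 1.551020/18.714286)*100

91.7121 %


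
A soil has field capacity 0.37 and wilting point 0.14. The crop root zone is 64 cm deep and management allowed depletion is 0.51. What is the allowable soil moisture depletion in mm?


SMD = (FC - PWP) * d * MAD * 10
SMD = (0.37 - 0.14) * 64 * 0.51 * 10
SMD = 0.2300 * 64 * 0.51 * 10

75.0720 mm


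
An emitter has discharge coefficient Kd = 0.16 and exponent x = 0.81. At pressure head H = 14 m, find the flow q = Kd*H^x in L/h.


q = Kd * H^x = 0.16 * 14^0.81 = 0.16 * 8.479372

1.3567 L/h


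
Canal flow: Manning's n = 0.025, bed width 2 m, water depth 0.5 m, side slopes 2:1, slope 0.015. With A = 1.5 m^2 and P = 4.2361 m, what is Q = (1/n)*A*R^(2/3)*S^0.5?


R = A/P = 1.5/4.2361 = 0.354099
Q = (1/0.025) * 1.5 * 0.354099^(2/3) * 0.015^0.5

3.6780 m^3/s


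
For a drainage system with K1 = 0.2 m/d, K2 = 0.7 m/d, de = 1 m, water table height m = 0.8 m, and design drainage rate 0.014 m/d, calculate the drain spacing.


S^2 = 8*K2*de*m/q + 4*K1*m^2/q
S^2 = 8*0.7*1*0.8/0.014 + 4*0.2*0.8^2/0.014
S = sqrt(356.5714)

18.8831 m


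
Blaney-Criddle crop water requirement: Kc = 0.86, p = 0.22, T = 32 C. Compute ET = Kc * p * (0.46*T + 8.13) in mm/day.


ET = Kc * p * (0.46*T + 8.13)
ET = 0.86 * 0.22 * (0.46*32 + 8.13)
ET = 0.86 * 0.22 * 22.8500

4.3232 mm/day


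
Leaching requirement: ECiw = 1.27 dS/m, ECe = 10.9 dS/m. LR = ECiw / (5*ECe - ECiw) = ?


LR = ECiw / (5*ECe - ECiw)
LR = 1.27 / (5*10.9 - 1.27)
LR = 1.27 / 53.2300

0.0239


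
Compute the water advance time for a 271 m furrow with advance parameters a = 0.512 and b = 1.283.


t = (L/a)^(1/b)
t = (271/0.512)^(1/1.283)
t = 529.296875^(1/1.283)

132.7133 min


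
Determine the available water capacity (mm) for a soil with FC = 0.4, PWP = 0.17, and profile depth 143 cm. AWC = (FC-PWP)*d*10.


AWC = (FC - PWP) * d * 10
AWC = (0.4 - 0.17) * 143 * 10
AWC = 0.2300 * 143 * 10

328.9000 mm


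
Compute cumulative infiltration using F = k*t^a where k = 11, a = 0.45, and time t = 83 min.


F = k * t^a = 11 * 83^0.45
F = 11 * 7.304410

80.3485 mm


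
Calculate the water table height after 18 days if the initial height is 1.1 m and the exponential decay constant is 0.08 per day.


m = m0 * exp(-k*t)
m = 1.1 * exp(-0.08 * 18)
m = 1.1 * exp(-1.4400)

0.2606 m


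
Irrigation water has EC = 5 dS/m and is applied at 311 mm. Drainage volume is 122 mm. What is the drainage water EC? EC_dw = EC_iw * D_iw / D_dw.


EC_dw = EC_iw * D_iw / D_dw
EC_dw = 5 * 311 / 122
EC_dw = 1555 / 122

12.7459 dS/m


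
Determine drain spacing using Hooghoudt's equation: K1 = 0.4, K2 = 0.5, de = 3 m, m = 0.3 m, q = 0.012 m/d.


S^2 = 8*K2*de*m/q + 4*K1*m^2/q
S^2 = 8*0.5*3*0.3/0.012 + 4*0.4*0.3^2/0.012
S = sqrt(312.0000)

17.6635 m


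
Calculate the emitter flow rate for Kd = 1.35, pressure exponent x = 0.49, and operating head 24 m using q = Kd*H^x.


q = Kd * H^x = 1.35 * 24^0.49 = 1.35 * 4.745735

6.4067 L/h


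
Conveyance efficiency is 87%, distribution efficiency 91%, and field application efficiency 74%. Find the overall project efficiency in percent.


Ec = 0.87, Eb = 0.91, Ea = 0.74
E = 0.87 * 0.91 * 0.74 * 100 = 58.5858%

58.5858 %


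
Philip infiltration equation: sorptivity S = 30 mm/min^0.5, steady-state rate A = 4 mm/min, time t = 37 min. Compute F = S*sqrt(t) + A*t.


F = S*sqrt(t) + A*t
F = 30*sqrt(37) + 4*37
F = 30*6.082763 + 148

330.4829 mm


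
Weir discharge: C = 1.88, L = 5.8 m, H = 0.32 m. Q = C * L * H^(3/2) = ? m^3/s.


Q = C * L * H^(3/2) = 1.88 * 5.8 * 0.32^1.5 = 1.88 * 5.8 * 0.181019

1.9738 m^3/s


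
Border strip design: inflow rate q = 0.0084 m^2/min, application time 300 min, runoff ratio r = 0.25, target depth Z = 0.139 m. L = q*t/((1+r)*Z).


L = q*t/((1+r)*Z)
L = 0.0084*300/((1+0.25)*0.139)
L = 2.52/0.17375

14.5036 m


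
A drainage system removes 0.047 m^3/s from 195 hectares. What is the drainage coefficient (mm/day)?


DC = Q * 86400 / (A * 10000) * 1000
DC = 0.047 * 86400 / (195 * 10000) * 1000
DC = 4060800.0000 / 1950000

2.0825 mm/day


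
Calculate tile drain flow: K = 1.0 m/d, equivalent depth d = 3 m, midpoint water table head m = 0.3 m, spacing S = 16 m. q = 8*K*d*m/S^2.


q = 8*K*d*m/S^2
q = 8*1.0*3*0.3/16^2
q = 7.2000 / 256

0.0281 m/d


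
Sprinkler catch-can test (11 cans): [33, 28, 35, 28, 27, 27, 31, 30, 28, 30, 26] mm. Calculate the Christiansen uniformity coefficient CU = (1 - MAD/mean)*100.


mean = 29.363636 mm
MAD = 2.214876 mm
CU = (1 - 2.214876/29.363636)*100

92.4571 %


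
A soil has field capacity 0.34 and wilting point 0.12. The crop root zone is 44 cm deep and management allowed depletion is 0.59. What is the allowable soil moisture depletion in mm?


SMD = (FC - PWP) * d * MAD * 10
SMD = (0.34 - 0.12) * 44 * 0.59 * 10
SMD = 0.2200 * 44 * 0.59 * 10

57.1120 mm


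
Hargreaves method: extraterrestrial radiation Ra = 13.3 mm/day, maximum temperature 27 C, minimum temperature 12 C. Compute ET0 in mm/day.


Tmean = (Tmax + Tmin)/2 = (27 + 12)/2 = 19.5
ET0 = 0.0023 * 13.3 * (19.5 + 17.8) * sqrt(27 - 12)
ET0 = 0.0023 * 13.3 * 37.3 * 3.872983

4.4191 mm/day


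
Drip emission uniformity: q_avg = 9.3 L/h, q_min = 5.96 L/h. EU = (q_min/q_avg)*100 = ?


EU = (q_min/q_avg)*100 = (5.96/9.3)*100 = 64.0860%

64.0860 %


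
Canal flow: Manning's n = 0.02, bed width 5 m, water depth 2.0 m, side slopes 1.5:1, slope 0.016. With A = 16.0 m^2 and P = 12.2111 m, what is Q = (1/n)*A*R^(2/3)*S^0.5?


R = A/P = 16.0/12.2111 = 1.310283
Q = (1/0.02) * 16.0 * 1.310283^(2/3) * 0.016^0.5

121.1695 m^3/s


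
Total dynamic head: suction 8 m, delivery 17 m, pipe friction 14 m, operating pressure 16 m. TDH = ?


TDH = Hs + Hd + hf + Hp = 8 + 17 + 14 + 16 = 55

55 m


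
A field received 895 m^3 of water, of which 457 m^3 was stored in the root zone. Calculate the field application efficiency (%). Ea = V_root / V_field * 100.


Ea = V_root / V_field * 100 = 457 / 895 * 100 = 51.0615%

51.0615 %


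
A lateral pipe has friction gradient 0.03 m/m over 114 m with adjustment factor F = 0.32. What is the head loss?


hf = J * L * F = 0.03 * 114 * 0.32 = 1.0944 m

1.0944 m


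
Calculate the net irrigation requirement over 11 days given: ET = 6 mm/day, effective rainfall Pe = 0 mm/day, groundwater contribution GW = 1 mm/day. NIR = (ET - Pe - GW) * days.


Daily deficit = ET - Pe - GW = 6 - 0 - 1 = 5 mm/day
NIR = 5 * 11 = 55 mm

55.0000 mm


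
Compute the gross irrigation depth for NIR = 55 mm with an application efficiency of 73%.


Ea = 73% = 0.73
GID = NIR / Ea = 55 / 0.73 = 75.3425 mm

75.3425 mm


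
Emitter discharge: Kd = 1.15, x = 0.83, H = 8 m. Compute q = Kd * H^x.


q = Kd * H^x = 1.15 * 8^0.83 = 1.15 * 5.617780

6.4604 L/h


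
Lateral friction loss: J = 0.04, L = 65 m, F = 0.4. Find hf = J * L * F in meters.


hf = J * L * F = 0.04 * 65 * 0.4 = 1.0400 m

1.0400 m


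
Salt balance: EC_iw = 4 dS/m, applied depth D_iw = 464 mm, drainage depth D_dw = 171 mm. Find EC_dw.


EC_dw = EC_iw * D_iw / D_dw
EC_dw = 4 * 464 / 171
EC_dw = 1856 / 171

10.8538 dS/m


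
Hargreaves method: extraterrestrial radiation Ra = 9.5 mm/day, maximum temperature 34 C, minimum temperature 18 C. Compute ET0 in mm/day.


Tmean = (Tmax + Tmin)/2 = (34 + 18)/2 = 26.0
ET0 = 0.0023 * 9.5 * (26.0 + 17.8) * sqrt(34 - 18)
ET0 = 0.0023 * 9.5 * 43.8 * 4.000000

3.8281 mm/day


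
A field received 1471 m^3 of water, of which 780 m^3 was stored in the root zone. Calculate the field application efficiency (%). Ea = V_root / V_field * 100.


Ea = V_root / V_field * 100 = 780 / 1471 * 100 = 53.0252%

53.0252 %


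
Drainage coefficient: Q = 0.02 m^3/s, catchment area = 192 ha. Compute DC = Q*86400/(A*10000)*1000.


DC = Q * 86400 / (A * 10000) * 1000
DC = 0.02 * 86400 / (192 * 10000) * 1000
DC = 1728000.0000 / 1920000

0.9000 mm/day


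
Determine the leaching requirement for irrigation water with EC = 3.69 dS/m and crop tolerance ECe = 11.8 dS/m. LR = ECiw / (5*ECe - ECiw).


LR = ECiw / (5*ECe - ECiw)
LR = 3.69 / (5*11.8 - 3.69)
LR = 3.69 / 55.3100

0.0667


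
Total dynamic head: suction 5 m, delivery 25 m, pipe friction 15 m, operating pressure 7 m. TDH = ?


TDH = Hs + Hd + hf + Hp = 5 + 25 + 15 + 7 = 52

52 m


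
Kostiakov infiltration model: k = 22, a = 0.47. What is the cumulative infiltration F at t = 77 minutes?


F = k * t^a = 22 * 77^0.47
F = 22 * 7.702836

169.4624 mm


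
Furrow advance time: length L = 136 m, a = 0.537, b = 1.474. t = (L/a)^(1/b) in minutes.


t = (L/a)^(1/b)
t = (136/0.537)^(1/1.474)
t = 253.258845^(1/1.474)

42.7209 min


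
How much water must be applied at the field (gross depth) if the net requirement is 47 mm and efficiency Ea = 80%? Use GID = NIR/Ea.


Ea = 80% = 0.8
GID = NIR / Ea = 47 / 0.8 = 58.7500 mm

58.7500 mm


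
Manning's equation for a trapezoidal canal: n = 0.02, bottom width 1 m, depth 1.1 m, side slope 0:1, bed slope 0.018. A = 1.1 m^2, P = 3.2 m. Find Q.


R = A/P = 1.1/3.2 = 0.343750
Q = (1/0.02) * 1.1 * 0.343750^(2/3) * 0.018^0.5

3.6210 m^3/s


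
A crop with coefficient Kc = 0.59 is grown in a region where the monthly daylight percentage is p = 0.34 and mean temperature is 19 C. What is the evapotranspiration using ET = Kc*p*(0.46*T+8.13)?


ET = Kc * p * (0.46*T + 8.13)
ET = 0.59 * 0.34 * (0.46*19 + 8.13)
ET = 0.59 * 0.34 * 16.8700

3.3841 mm/day


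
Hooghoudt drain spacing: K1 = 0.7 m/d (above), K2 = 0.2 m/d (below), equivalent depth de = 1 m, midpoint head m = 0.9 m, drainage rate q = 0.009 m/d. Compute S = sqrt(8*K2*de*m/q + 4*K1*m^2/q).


S^2 = 8*K2*de*m/q + 4*K1*m^2/q
S^2 = 8*0.2*1*0.9/0.009 + 4*0.7*0.9^2/0.009
S = sqrt(412.0000)

20.2978 m


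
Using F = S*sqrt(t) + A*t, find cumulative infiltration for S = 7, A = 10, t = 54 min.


F = S*sqrt(t) + A*t
F = 7*sqrt(54) + 10*54
F = 7*7.348469 + 540

591.4393 mm


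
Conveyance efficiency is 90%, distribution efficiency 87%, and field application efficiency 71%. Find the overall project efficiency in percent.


Ec = 0.9, Eb = 0.87, Ea = 0.71
E = 0.9 * 0.87 * 0.71 * 100 = 55.5930%

55.5930 %


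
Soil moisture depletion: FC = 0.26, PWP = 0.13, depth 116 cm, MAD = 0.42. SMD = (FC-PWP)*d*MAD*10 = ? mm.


SMD = (FC - PWP) * d * MAD * 10
SMD = (0.26 - 0.13) * 116 * 0.42 * 10
SMD = 0.1300 * 116 * 0.42 * 10

63.3360 mm


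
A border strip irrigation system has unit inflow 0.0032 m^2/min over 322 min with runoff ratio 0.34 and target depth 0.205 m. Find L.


L = q*t/((1+r)*Z)
L = 0.0032*322/((1+0.34)*0.205)
L = 1.0304/0.2747

3.7510 m


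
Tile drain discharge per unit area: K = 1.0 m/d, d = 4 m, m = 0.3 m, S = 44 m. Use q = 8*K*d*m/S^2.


q = 8*K*d*m/S^2
q = 8*1.0*4*0.3/44^2
q = 9.6000 / 1936

0.0050 m/d


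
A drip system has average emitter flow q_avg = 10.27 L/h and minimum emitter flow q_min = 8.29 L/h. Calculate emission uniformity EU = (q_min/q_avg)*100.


EU = (q_min/q_avg)*100 = (8.29/10.27)*100 = 80.7205%

80.7205 %


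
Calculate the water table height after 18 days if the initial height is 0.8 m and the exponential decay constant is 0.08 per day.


m = m0 * exp(-k*t)
m = 0.8 * exp(-0.08 * 18)
m = 0.8 * exp(-1.4400)

0.1895 m


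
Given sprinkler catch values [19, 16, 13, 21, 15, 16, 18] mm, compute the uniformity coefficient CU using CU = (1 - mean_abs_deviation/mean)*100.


mean = 16.857143 mm
MAD = 2.122449 mm
CU = (1 - 2.122449/16.857143)*100

87.4092 %


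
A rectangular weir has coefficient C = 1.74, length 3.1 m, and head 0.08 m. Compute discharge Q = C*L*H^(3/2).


Q = C * L * H^(3/2) = 1.74 * 3.1 * 0.08^1.5 = 1.74 * 3.1 * 0.022627

0.1221 m^3/s
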